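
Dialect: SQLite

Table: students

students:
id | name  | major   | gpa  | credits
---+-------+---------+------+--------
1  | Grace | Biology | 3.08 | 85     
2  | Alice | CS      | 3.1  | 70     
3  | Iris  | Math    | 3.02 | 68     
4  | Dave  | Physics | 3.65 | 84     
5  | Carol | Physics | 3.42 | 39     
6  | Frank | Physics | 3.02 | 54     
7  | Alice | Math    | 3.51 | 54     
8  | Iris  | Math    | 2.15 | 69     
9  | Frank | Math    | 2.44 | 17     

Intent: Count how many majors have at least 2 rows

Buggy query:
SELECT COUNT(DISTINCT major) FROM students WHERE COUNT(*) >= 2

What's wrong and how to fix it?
Bug: WHERE filters individual rows, not groups, so a group-level COUNT is invalid there

Fix: Use a subquery that GROUPs and filters with HAVING, then count its rows

Corrected query:
SELECT COUNT(*) FROM (SELECT major FROM students GROUP BY major HAVING COUNT(*) >= 2)

Result:
COUNT(*)
--------
2       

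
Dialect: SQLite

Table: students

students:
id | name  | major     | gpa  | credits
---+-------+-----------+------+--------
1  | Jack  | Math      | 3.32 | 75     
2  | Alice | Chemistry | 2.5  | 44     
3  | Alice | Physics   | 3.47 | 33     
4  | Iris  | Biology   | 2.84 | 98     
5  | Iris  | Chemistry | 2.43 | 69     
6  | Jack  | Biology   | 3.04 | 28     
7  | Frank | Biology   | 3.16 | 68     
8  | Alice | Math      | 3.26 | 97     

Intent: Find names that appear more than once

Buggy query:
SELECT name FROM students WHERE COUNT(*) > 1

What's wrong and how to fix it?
Bug: COUNT(*) is an aggregate and cannot be used in WHERE

Fix: GROUP BY name, then filter groups with HAVING COUNT(*) > 1

Corrected query:
SELECT name FROM students GROUP BY name HAVING COUNT(*) > 1

Result:
name 
-----
Alice
Iris 
Jack 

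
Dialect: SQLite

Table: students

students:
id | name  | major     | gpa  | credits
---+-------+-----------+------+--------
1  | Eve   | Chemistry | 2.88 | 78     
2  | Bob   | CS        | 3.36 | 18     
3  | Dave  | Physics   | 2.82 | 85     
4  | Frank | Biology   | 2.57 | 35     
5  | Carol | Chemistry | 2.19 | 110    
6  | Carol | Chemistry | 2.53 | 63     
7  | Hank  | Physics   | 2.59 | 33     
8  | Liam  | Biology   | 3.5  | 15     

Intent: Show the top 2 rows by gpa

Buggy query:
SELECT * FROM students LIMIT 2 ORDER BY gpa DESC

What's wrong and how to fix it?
Bug: LIMIT must come after ORDER BY

Fix: Sort with ORDER BY, then apply LIMIT

Corrected query:
SELECT * FROM students ORDER BY gpa DESC LIMIT 2

Result:
id | name | major   | gpa  | credits
---+------+---------+------+--------
8  | Liam | Biology | 3.5  | 15     
2  | Bob  | CS      | 3.36 | 18     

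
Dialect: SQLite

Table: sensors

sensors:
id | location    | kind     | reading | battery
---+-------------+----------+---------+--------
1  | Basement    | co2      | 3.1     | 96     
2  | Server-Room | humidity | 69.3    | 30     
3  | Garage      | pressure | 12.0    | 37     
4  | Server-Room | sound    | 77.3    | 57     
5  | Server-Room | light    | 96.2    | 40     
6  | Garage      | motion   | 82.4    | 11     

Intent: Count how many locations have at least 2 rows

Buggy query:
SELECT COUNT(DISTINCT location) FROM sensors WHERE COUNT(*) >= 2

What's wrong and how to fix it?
Bug: WHERE filters individual rows, not groups, so a group-level COUNT is invalid there

Fix: Group first with HAVING COUNT(*) >= 2, then COUNT the resulting groups

Corrected query:
SELECT COUNT(*) FROM (SELECT location FROM sensors GROUP BY location HAVING COUNT(*) >= 2)

Result:
COUNT(*)
--------
2       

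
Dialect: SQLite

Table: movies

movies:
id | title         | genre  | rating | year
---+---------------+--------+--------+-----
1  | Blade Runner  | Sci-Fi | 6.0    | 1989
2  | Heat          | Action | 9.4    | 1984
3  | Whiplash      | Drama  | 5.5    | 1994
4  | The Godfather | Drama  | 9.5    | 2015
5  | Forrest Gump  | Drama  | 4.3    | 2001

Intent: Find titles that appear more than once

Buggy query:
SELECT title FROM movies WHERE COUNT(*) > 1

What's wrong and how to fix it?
Bug: COUNT(*) is an aggregate and cannot be used in WHERE

Fix: Group first, then use HAVING for the count condition

Corrected query:
SELECT title FROM movies GROUP BY title HAVING COUNT(*) > 1

Result:
(no rows)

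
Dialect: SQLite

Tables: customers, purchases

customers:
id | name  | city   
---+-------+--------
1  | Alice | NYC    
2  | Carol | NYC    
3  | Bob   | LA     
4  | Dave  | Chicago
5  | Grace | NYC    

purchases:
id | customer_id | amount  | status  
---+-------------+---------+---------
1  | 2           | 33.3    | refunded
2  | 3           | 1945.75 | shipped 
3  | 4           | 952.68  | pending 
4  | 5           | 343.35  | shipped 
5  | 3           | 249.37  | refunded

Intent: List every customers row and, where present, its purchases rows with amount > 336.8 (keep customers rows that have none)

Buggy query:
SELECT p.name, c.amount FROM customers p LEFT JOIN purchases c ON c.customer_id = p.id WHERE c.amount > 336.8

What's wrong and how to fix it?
Bug: A WHERE condition on the right-hand table after LEFT JOIN drops unmatched parents

Fix: Put 'c.amount > 336.8' in the JOIN's ON clause instead of WHERE

Corrected query:
SELECT p.name, c.amount FROM customers p LEFT JOIN purchases c ON c.customer_id = p.id AND c.amount > 336.8

Result:
name  | amount 
------+--------
Alice | NULL   
Carol | NULL   
Bob   | 1945.75
Dave  | 952.68 
Grace | 343.35 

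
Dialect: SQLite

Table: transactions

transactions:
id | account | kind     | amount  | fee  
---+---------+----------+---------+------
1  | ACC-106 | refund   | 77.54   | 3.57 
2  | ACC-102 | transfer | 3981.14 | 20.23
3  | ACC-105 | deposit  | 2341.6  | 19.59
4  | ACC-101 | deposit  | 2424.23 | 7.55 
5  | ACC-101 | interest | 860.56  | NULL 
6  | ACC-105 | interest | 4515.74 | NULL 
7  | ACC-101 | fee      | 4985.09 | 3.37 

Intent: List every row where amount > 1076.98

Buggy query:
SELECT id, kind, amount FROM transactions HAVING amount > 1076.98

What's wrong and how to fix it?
Bug: This is a non-aggregate query (no GROUP BY, no aggregates), so in SQLite the HAVING clause is invalid here; a row-level condition belongs in WHERE

Fix: Use WHERE for row-level filtering

Corrected query:
SELECT id, kind, amount FROM transactions WHERE amount > 1076.98

Result:
id | kind     | amount 
---+----------+--------
2  | transfer | 3981.14
3  | deposit  | 2341.6 
4  | deposit  | 2424.23
6  | interest | 4515.74
7  | fee      | 4985.09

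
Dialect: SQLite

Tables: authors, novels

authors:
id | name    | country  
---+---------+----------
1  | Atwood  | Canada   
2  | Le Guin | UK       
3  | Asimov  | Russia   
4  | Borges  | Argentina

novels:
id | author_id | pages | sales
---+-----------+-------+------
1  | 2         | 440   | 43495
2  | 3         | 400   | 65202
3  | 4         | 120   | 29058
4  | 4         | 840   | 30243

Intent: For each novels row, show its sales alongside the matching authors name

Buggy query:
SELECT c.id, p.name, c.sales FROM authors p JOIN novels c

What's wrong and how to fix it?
Bug: JOIN with no ON clause produces a cartesian product; every novels row pairs with every authors row

Fix: Specify the join condition linking the foreign key to the parent id

Corrected query:
SELECT c.id, p.name, c.sales FROM authors p JOIN novels c ON c.author_id = p.id

Result:
id | name    | sales
---+---------+------
1  | Le Guin | 43495
2  | Asimov  | 65202
3  | Borges  | 29058
4  | Borges  | 30243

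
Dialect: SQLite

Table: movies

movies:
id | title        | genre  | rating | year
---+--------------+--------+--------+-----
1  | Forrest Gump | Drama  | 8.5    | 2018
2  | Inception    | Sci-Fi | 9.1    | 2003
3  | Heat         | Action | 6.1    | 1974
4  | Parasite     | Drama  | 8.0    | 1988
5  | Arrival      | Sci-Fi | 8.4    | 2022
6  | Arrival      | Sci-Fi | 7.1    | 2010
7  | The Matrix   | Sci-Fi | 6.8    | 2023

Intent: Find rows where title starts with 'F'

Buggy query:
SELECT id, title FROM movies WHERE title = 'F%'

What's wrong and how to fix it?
Bug: '=' compares the literal string including the % character; pattern matching needs LIKE

Fix: Use LIKE for wildcard pattern matching

Corrected query:
SELECT id, title FROM movies WHERE title LIKE 'F%'

Result:
id | title       
---+-------------
1  | Forrest Gump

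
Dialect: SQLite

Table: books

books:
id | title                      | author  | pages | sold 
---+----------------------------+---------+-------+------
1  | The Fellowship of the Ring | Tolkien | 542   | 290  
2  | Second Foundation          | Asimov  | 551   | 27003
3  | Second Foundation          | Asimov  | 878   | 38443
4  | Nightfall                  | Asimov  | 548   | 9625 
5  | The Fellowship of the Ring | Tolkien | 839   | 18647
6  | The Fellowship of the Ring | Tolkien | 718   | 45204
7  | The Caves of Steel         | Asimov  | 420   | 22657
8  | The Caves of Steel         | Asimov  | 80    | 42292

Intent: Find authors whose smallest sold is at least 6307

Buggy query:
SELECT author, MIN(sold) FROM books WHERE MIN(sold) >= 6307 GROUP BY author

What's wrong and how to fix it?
Bug: MIN() in WHERE is a misuse of aggregate

Fix: Use HAVING for the per-group MIN condition

Corrected query:
SELECT author, MIN(sold) FROM books GROUP BY author HAVING MIN(sold) >= 6307

Result:
author | MIN(sold)
-------+----------
Asimov | 9625     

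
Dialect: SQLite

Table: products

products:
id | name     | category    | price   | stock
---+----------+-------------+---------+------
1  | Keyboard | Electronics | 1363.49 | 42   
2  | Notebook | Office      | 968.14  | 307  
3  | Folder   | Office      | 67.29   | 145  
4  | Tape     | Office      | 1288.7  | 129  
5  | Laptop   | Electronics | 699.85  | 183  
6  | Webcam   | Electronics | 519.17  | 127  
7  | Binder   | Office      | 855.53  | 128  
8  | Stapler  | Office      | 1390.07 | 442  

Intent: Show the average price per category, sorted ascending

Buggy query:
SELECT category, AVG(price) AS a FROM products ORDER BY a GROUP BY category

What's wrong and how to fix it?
Bug: GROUP BY must precede ORDER BY

Fix: Reorder: SELECT … FROM … GROUP BY … ORDER BY …

Corrected query:
SELECT category, AVG(price) AS a FROM products GROUP BY category ORDER BY a

Result:
category    | a         
------------+-----------
Electronics | 860.836667
Office      | 913.946   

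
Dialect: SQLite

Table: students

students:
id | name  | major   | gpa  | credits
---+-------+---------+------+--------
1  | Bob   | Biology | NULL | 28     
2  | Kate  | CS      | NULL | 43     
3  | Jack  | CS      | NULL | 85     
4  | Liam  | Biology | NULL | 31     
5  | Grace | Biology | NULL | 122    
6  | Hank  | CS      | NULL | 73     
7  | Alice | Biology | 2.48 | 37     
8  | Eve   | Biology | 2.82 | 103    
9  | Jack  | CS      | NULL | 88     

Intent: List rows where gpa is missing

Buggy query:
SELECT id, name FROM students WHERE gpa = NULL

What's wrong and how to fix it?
Bug: '= NULL' is always unknown in SQL three-valued logic, so no rows match

Fix: Replace '= NULL' with 'IS NULL'

Corrected query:
SELECT id, name FROM students WHERE gpa IS NULL

Result:
id | name 
---+------
1  | Bob  
2  | Kate 
3  | Jack 
4  | Liam 
5  | Grace
6  | Hank 
9  | Jack 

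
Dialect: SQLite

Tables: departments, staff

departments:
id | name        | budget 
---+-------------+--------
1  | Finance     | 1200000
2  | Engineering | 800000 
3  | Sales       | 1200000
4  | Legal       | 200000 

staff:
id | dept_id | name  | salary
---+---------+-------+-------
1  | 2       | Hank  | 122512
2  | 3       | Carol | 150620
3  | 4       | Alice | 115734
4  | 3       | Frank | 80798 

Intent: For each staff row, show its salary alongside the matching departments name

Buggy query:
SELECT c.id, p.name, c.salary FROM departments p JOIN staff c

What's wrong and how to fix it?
Bug: Missing join condition: each staff row is matched to all departments rows instead of just its own

Fix: Specify the join condition linking the foreign key to the parent id

Corrected query:
SELECT c.id, p.name, c.salary FROM departments p JOIN staff c ON c.dept_id = p.id

Result:
id | name        | salary
---+-------------+-------
1  | Engineering | 122512
2  | Sales       | 150620
3  | Legal       | 115734
4  | Sales       | 80798 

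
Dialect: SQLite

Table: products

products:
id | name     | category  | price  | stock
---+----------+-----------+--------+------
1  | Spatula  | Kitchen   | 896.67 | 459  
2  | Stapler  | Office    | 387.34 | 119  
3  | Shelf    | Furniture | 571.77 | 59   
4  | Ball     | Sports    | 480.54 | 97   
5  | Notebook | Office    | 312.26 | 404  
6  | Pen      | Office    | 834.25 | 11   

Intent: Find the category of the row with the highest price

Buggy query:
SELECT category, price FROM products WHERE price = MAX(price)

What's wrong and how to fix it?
Bug: MAX(price) is an aggregate and cannot be used directly in WHERE

Fix: Use a subquery: WHERE price = (SELECT MAX(price) FROM products)

Corrected query:
SELECT category, price FROM products WHERE price = (SELECT MAX(price) FROM products)

Result:
category | price 
---------+-------
Kitchen  | 896.67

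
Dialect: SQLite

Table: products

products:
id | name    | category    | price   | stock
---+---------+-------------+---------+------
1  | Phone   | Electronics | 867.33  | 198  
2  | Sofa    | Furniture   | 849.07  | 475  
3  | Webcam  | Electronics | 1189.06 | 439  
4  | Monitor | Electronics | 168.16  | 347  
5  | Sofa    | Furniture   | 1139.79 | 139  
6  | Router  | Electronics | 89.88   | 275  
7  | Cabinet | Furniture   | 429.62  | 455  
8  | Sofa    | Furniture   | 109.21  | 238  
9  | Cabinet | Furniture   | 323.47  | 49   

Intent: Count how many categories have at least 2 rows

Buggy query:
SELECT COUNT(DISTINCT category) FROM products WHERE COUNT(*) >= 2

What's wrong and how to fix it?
Bug: COUNT(*) cannot appear in WHERE; the per-group count doesn't exist yet

Fix: Use a subquery that GROUPs and filters with HAVING, then count its rows

Corrected query:
SELECT COUNT(*) FROM (SELECT category FROM products GROUP BY category HAVING COUNT(*) >= 2)

Result:
COUNT(*)
--------
2       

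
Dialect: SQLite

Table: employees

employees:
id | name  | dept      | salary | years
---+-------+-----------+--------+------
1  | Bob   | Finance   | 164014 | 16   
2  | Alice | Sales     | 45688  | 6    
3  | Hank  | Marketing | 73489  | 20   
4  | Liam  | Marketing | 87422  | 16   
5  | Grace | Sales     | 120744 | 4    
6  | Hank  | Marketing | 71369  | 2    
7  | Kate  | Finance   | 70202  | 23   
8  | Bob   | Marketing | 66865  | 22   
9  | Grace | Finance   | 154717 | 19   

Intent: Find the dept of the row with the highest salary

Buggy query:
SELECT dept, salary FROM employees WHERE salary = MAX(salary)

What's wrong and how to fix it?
Bug: MAX(salary) is an aggregate and cannot be used directly in WHERE

Fix: Wrap MAX in a scalar subquery so WHERE compares against a single value

Corrected query:
SELECT dept, salary FROM employees WHERE salary = (SELECT MAX(salary) FROM employees)

Result:
dept    | salary
--------+-------
Finance | 164014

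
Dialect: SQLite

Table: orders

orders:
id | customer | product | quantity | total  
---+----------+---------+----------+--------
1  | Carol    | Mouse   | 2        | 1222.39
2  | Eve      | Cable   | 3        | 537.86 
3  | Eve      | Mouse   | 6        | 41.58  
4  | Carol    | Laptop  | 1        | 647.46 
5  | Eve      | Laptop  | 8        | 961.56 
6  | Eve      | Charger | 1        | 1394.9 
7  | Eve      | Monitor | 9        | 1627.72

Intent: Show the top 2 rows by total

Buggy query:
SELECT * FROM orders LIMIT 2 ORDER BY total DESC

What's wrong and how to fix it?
Bug: ORDER BY cannot follow LIMIT; LIMIT is the final clause

Fix: Swap the clauses: ORDER BY first, then LIMIT

Corrected query:
SELECT * FROM orders ORDER BY total DESC LIMIT 2

Result:
id | customer | product | quantity | total  
---+----------+---------+----------+--------
7  | Eve      | Monitor | 9        | 1627.72
6  | Eve      | Charger | 1        | 1394.9 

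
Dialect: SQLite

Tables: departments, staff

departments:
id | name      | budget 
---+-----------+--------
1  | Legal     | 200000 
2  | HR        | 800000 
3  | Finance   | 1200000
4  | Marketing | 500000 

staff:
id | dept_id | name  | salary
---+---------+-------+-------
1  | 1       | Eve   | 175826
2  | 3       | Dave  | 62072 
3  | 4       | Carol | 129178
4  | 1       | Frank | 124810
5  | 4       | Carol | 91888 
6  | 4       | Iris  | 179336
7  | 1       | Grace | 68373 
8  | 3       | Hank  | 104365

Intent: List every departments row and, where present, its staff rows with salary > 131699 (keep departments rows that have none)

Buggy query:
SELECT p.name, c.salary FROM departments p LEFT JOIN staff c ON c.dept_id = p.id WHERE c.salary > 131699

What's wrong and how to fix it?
Bug: A WHERE condition on the right-hand table after LEFT JOIN drops unmatched parents

Fix: Move the right-table condition into the ON clause so unmatched parents are kept

Corrected query:
SELECT p.name, c.salary FROM departments p LEFT JOIN staff c ON c.dept_id = p.id AND c.salary > 131699

Result:
name      | salary
----------+-------
Legal     | 175826
HR        | NULL  
Finance   | NULL  
Marketing | 179336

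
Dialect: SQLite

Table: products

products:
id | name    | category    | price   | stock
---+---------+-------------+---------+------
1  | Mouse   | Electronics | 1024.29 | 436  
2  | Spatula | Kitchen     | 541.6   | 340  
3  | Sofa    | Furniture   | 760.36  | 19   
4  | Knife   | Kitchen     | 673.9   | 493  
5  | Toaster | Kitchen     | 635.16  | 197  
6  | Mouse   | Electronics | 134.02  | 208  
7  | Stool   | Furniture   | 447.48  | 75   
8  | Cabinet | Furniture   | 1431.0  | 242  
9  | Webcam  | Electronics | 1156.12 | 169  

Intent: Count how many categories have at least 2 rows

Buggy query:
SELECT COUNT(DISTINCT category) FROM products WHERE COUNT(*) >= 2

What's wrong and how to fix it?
Bug: WHERE filters individual rows, not groups, so a group-level COUNT is invalid there

Fix: Group first with HAVING COUNT(*) >= 2, then COUNT the resulting groups

Corrected query:
SELECT COUNT(*) FROM (SELECT category FROM products GROUP BY category HAVING COUNT(*) >= 2)

Result:
COUNT(*)
--------
3       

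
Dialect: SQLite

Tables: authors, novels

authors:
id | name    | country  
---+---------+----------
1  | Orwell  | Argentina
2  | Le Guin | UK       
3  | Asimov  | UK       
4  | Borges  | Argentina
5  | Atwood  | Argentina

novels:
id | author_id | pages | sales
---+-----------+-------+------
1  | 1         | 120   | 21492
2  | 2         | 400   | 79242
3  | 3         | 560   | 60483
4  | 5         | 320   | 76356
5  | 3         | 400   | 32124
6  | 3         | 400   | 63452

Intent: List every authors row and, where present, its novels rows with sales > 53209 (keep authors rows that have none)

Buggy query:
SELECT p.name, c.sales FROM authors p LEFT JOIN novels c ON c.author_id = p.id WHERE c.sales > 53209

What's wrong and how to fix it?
Bug: Filtering c.sales in WHERE discards the NULL rows produced by LEFT JOIN, turning it into an inner join

Fix: Move the right-table condition into the ON clause so unmatched parents are kept

Corrected query:
SELECT p.name, c.sales FROM authors p LEFT JOIN novels c ON c.author_id = p.id AND c.sales > 53209

Result:
name    | sales
--------+------
Orwell  | NULL 
Le Guin | 79242
Asimov  | 60483
Asimov  | 63452
Borges  | NULL 
Atwood  | 76356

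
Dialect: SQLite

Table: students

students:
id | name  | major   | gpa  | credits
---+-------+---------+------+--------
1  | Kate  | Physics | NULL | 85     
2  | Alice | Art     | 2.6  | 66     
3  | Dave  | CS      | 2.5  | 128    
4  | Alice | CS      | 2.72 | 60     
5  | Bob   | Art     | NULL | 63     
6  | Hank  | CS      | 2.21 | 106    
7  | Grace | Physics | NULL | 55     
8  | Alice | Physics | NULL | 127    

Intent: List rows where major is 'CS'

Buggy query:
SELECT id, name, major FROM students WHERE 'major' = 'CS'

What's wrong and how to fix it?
Bug: 'major' in single quotes is a string literal, not the column; the comparison is literal-vs-literal and never true

Fix: Remove the quotes around the column name (or use double quotes for an identifier)

Corrected query:
SELECT id, name, major FROM students WHERE major = 'CS'

Result:
id | name  | major
---+-------+------
3  | Dave  | CS   
4  | Alice | CS   
6  | Hank  | CS   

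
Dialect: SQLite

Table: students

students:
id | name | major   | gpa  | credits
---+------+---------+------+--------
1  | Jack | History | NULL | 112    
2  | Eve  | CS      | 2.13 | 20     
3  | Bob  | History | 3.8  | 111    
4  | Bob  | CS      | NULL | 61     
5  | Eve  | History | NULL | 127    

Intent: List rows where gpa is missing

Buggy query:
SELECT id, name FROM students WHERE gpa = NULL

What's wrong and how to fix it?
Bug: Comparing to NULL with '=' never matches; NULL = NULL is unknown, not true

Fix: Use IS NULL to test for NULL

Corrected query:
SELECT id, name FROM students WHERE gpa IS NULL

Result:
id | name
---+-----
1  | Jack
4  | Bob 
5  | Eve 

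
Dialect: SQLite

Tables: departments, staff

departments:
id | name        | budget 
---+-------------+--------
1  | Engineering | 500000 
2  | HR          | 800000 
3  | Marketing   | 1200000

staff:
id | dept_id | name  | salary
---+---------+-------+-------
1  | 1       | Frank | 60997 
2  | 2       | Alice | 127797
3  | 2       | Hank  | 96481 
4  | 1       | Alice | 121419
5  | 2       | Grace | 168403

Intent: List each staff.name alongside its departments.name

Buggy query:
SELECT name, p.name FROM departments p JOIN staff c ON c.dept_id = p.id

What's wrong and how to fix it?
Bug: Both tables have a 'name' column; the unqualified reference is ambiguous

Fix: Qualify the column with its table alias (c.name)

Corrected query:
SELECT c.name, p.name FROM departments p JOIN staff c ON c.dept_id = p.id

Result:
name  | name       
------+------------
Frank | Engineering
Alice | HR         
Hank  | HR         
Alice | Engineering
Grace | HR         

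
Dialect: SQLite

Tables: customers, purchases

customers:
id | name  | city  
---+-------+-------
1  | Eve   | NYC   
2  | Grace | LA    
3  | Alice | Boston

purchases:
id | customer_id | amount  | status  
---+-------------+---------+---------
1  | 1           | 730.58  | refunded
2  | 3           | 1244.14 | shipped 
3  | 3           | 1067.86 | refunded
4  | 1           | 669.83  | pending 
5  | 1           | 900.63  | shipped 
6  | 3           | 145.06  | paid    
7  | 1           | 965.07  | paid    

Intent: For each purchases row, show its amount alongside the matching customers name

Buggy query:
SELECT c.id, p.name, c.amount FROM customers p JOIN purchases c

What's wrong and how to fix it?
Bug: Missing join condition: each purchases row is matched to all customers rows instead of just its own

Fix: Specify the join condition linking the foreign key to the parent id

Corrected query:
SELECT c.id, p.name, c.amount FROM customers p JOIN purchases c ON c.customer_id = p.id

Result:
id | name  | amount 
---+-------+--------
1  | Eve   | 730.58 
2  | Alice | 1244.14
3  | Alice | 1067.86
4  | Eve   | 669.83 
5  | Eve   | 900.63 
6  | Alice | 145.06 
7  | Eve   | 965.07 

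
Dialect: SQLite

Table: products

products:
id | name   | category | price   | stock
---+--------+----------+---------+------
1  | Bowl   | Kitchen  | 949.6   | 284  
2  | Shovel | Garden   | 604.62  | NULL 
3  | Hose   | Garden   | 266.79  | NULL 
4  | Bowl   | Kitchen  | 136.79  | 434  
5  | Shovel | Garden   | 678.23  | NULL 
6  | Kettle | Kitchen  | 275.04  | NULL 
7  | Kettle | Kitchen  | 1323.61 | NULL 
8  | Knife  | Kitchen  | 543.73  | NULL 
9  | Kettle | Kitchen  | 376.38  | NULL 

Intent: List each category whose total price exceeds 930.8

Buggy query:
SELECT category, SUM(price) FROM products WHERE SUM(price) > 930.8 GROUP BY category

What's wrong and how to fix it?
Bug: SUM(price) is an aggregate, but WHERE filters rows before aggregation

Fix: Move the aggregate condition to a HAVING clause

Corrected query:
SELECT category, SUM(price) FROM products GROUP BY category HAVING SUM(price) > 930.8

Result:
category | SUM(price)
---------+-----------
Garden   | 1549.64   
Kitchen  | 3605.15   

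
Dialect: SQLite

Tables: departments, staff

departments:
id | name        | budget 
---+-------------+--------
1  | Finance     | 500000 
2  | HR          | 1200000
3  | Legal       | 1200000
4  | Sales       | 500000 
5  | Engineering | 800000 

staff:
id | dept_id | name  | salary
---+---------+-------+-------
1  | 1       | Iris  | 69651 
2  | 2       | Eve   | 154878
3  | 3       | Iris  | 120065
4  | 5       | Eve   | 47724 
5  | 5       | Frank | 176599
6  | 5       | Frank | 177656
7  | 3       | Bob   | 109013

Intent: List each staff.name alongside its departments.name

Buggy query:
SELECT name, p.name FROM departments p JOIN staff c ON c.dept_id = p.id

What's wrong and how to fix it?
Bug: Both tables have a 'name' column; the unqualified reference is ambiguous

Fix: Qualify the column with its table alias (c.name)

Corrected query:
SELECT c.name, p.name FROM departments p JOIN staff c ON c.dept_id = p.id

Result:
name  | name       
------+------------
Iris  | Finance    
Eve   | HR         
Iris  | Legal      
Eve   | Engineering
Frank | Engineering
Frank | Engineering
Bob   | Legal      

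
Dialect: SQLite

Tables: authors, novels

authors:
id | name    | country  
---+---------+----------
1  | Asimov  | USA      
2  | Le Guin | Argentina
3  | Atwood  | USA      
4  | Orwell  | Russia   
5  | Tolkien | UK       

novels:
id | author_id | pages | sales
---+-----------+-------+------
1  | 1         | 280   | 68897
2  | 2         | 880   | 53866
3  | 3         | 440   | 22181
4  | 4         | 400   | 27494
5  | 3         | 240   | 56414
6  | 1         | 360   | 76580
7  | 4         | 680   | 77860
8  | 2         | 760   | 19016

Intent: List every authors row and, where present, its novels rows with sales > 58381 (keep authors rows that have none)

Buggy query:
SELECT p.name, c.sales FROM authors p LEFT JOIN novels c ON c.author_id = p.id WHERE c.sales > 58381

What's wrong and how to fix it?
Bug: Filtering c.sales in WHERE discards the NULL rows produced by LEFT JOIN, turning it into an inner join

Fix: Put 'c.sales > 58381' in the JOIN's ON clause instead of WHERE

Corrected query:
SELECT p.name, c.sales FROM authors p LEFT JOIN novels c ON c.author_id = p.id AND c.sales > 58381

Result:
name    | sales
--------+------
Asimov  | 68897
Asimov  | 76580
Le Guin | NULL 
Atwood  | NULL 
Orwell  | 77860
Tolkien | NULL 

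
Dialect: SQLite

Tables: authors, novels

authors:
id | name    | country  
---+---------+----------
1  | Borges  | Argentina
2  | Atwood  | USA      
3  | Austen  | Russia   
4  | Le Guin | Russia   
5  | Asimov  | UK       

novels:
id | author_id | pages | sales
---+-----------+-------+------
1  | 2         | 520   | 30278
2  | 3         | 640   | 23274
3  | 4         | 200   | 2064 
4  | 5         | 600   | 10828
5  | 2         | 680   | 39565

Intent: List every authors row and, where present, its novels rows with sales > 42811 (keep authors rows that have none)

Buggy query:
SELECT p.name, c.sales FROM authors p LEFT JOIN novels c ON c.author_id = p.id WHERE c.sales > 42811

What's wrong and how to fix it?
Bug: Filtering c.sales in WHERE discards the NULL rows produced by LEFT JOIN, turning it into an inner join

Fix: Put 'c.sales > 42811' in the JOIN's ON clause instead of WHERE

Corrected query:
SELECT p.name, c.sales FROM authors p LEFT JOIN novels c ON c.author_id = p.id AND c.sales > 42811

Result:
name    | sales
--------+------
Borges  | NULL 
Atwood  | NULL 
Austen  | NULL 
Le Guin | NULL 
Asimov  | NULL 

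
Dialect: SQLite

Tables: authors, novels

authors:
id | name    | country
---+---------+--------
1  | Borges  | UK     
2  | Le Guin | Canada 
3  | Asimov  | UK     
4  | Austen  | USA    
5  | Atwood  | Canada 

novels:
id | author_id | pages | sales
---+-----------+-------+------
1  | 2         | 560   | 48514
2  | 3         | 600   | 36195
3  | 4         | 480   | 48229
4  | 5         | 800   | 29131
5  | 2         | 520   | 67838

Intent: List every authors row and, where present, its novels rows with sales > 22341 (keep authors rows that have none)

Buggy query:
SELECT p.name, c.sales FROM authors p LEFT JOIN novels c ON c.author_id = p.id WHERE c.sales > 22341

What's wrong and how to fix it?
Bug: Filtering c.sales in WHERE discards the NULL rows produced by LEFT JOIN, turning it into an inner join

Fix: Move the right-table condition into the ON clause so unmatched parents are kept

Corrected query:
SELECT p.name, c.sales FROM authors p LEFT JOIN novels c ON c.author_id = p.id AND c.sales > 22341

Result:
name    | sales
--------+------
Borges  | NULL 
Le Guin | 48514
Le Guin | 67838
Asimov  | 36195
Austen  | 48229
Atwood  | 29131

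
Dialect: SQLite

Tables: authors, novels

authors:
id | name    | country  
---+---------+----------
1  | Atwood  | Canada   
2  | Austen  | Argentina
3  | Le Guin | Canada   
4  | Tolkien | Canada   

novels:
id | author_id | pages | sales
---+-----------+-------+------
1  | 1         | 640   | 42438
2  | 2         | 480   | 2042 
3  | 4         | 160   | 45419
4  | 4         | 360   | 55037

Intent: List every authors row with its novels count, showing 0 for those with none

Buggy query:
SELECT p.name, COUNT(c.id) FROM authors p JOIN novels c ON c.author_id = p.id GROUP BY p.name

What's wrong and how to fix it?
Bug: INNER JOIN drops authors rows that have no matching novels rows

Fix: Use LEFT JOIN so parents without children still appear (COUNT(c.id) gives 0)

Corrected query:
SELECT p.name, COUNT(c.id) FROM authors p LEFT JOIN novels c ON c.author_id = p.id GROUP BY p.name

Result:
name    | COUNT(c.id)
--------+------------
Atwood  | 1          
Austen  | 1          
Le Guin | 0          
Tolkien | 2          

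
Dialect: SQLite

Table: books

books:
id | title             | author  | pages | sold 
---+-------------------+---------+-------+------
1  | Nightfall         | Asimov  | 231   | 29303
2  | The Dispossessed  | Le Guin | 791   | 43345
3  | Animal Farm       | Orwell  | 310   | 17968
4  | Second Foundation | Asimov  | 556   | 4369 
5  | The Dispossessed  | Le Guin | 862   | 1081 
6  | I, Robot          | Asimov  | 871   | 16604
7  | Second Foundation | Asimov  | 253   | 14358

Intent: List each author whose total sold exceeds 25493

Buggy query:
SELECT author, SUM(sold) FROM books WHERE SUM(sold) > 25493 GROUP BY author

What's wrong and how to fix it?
Bug: WHERE runs before GROUP BY, so aggregates aren't available there

Fix: Move the aggregate condition to a HAVING clause

Corrected query:
SELECT author, SUM(sold) FROM books GROUP BY author HAVING SUM(sold) > 25493

Result:
author  | SUM(sold)
--------+----------
Asimov  | 64634    
Le Guin | 44426    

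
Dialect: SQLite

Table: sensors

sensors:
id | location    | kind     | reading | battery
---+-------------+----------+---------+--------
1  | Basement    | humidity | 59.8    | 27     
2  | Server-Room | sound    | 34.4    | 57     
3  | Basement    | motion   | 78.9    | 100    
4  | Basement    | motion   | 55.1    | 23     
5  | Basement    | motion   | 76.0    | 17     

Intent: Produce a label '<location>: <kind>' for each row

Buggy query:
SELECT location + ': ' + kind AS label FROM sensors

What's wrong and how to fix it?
Bug: '+' is numeric addition; on text columns SQLite converts them to 0 instead of concatenating

Fix: Replace + with || to concatenate text

Corrected query:
SELECT location || ': ' || kind AS label FROM sensors

Result:
label             
------------------
Basement: humidity
Server-Room: sound
Basement: motion  
Basement: motion  
Basement: motion  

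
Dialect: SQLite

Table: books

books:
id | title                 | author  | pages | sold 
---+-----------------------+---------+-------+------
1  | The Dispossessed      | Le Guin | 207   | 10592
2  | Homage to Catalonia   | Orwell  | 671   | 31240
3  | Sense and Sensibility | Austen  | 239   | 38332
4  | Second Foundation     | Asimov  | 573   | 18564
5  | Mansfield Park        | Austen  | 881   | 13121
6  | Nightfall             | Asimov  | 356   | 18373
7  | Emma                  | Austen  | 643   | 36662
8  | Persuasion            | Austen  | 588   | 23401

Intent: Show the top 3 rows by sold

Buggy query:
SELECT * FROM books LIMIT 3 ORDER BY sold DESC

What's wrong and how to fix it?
Bug: ORDER BY cannot follow LIMIT; LIMIT is the final clause

Fix: Swap the clauses: ORDER BY first, then LIMIT

Corrected query:
SELECT * FROM books ORDER BY sold DESC LIMIT 3

Result:
id | title                 | author | pages | sold 
---+-----------------------+--------+-------+------
3  | Sense and Sensibility | Austen | 239   | 38332
7  | Emma                  | Austen | 643   | 36662
2  | Homage to Catalonia   | Orwell | 671   | 31240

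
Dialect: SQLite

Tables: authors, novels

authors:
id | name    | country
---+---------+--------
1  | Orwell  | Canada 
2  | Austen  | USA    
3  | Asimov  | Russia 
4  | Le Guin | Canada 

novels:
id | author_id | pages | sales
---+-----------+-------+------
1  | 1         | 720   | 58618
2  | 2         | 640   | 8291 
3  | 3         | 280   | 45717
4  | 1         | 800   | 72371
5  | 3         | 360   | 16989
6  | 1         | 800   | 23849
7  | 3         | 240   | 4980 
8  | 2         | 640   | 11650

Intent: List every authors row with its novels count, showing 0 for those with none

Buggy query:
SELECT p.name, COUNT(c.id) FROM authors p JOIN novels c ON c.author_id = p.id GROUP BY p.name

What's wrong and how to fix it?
Bug: An inner join excludes parents with zero children

Fix: Use LEFT JOIN so parents without children still appear (COUNT(c.id) gives 0)

Corrected query:
SELECT p.name, COUNT(c.id) FROM authors p LEFT JOIN novels c ON c.author_id = p.id GROUP BY p.name

Result:
name    | COUNT(c.id)
--------+------------
Asimov  | 3          
Austen  | 2          
Le Guin | 0          
Orwell  | 3          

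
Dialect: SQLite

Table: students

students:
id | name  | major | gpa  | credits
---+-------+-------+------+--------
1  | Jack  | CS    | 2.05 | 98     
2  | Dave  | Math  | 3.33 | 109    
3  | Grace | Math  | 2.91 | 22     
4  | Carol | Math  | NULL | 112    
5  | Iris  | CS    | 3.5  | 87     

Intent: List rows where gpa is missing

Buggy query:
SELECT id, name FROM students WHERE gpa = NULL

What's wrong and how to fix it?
Bug: Comparing to NULL with '=' never matches; NULL = NULL is unknown, not true

Fix: Replace '= NULL' with 'IS NULL'

Corrected query:
SELECT id, name FROM students WHERE gpa IS NULL

Result:
id | name 
---+------
4  | Carol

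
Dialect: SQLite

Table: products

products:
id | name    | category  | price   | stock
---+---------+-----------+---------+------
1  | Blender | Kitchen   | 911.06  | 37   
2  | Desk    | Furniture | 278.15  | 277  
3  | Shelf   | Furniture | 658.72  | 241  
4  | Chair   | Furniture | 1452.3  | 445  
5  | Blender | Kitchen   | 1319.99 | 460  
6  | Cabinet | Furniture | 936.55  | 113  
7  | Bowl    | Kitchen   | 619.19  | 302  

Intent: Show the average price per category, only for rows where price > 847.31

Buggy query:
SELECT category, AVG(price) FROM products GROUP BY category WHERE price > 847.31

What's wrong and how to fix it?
Bug: Row-level WHERE must come before GROUP BY in the clause order

Fix: Place WHERE between FROM and GROUP BY

Corrected query:
SELECT category, AVG(price) FROM products WHERE price > 847.31 GROUP BY category

Result:
category  | AVG(price)
----------+-----------
Furniture | 1194.425  
Kitchen   | 1115.525  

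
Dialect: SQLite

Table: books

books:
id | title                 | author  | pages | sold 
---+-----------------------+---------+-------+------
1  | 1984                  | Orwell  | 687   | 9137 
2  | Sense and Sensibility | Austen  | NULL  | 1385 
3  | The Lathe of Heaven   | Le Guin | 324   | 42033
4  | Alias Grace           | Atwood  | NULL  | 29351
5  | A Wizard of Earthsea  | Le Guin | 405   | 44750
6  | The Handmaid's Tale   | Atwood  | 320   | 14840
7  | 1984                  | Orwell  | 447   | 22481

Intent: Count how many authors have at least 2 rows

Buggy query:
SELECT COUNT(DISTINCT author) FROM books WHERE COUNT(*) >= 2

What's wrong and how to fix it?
Bug: COUNT(*) cannot appear in WHERE; the per-group count doesn't exist yet

Fix: Group first with HAVING COUNT(*) >= 2, then COUNT the resulting groups

Corrected query:
SELECT COUNT(*) FROM (SELECT author FROM books GROUP BY author HAVING COUNT(*) >= 2)

Result:
COUNT(*)
--------
3       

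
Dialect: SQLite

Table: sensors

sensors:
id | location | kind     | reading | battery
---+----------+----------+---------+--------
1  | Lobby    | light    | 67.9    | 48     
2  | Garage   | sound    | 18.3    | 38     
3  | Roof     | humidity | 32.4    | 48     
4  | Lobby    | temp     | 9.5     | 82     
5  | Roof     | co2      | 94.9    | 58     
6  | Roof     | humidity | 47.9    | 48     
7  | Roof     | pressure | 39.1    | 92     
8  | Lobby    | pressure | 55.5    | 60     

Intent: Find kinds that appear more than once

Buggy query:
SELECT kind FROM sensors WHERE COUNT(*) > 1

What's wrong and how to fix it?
Bug: WHERE can't reference COUNT(*); aggregates are computed after WHERE

Fix: Group first, then use HAVING for the count condition

Corrected query:
SELECT kind FROM sensors GROUP BY kind HAVING COUNT(*) > 1

Result:
kind    
--------
humidity
pressure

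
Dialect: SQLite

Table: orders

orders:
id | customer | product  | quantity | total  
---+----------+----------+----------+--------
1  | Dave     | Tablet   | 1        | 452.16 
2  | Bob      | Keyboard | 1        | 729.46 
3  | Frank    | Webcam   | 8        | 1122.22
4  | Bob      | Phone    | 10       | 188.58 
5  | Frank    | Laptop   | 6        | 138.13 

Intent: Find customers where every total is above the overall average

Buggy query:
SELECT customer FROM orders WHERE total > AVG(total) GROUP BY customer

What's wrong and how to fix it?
Bug: WHERE evaluates per row before aggregation, so AVG() is unavailable

Fix: Use a subquery for AVG and a HAVING MIN(...) filter so the condition holds for every row in the group

Corrected query:
SELECT customer FROM orders GROUP BY customer HAVING MIN(total) > (SELECT AVG(total) FROM orders)

Result:
(no rows)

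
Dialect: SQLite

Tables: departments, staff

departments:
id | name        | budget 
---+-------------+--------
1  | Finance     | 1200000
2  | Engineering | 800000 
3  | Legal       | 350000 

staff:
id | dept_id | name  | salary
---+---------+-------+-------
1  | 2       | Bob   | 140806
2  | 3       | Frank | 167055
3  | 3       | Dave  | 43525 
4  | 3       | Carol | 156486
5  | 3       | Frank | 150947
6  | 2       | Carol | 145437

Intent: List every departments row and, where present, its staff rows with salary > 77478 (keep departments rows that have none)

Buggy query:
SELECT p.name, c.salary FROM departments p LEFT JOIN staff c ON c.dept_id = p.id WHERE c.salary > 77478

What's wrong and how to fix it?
Bug: Filtering c.salary in WHERE discards the NULL rows produced by LEFT JOIN, turning it into an inner join

Fix: Put 'c.salary > 77478' in the JOIN's ON clause instead of WHERE

Corrected query:
SELECT p.name, c.salary FROM departments p LEFT JOIN staff c ON c.dept_id = p.id AND c.salary > 77478

Result:
name        | salary
------------+-------
Finance     | NULL  
Engineering | 140806
Engineering | 145437
Legal       | 150947
Legal       | 156486
Legal       | 167055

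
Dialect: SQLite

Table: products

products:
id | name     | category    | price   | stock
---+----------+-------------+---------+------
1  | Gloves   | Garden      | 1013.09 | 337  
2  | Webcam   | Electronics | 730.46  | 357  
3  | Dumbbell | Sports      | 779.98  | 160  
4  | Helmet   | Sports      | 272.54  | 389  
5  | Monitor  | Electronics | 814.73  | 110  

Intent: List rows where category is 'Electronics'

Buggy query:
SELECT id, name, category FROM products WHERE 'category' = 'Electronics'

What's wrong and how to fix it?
Bug: 'category' in single quotes is a string literal, not the column; the comparison is literal-vs-literal and never true

Fix: Remove the quotes around the column name (or use double quotes for an identifier)

Corrected query:
SELECT id, name, category FROM products WHERE category = 'Electronics'

Result:
id | name    | category   
---+---------+------------
2  | Webcam  | Electronics
5  | Monitor | Electronics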